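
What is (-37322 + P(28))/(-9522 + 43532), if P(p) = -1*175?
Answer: -37497/34010 ≈ -1.1025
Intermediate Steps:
P(p) = -175
(-37322 + P(28))/(-9522 + 43532) = (-37322 - 175)/(-9522 + 43532) = -37497/34010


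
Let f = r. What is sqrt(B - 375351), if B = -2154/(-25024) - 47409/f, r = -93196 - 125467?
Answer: 3*I*sqrt(19510967726997834785578)/683977864 ≈ 612.66*I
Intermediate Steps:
r = -218663
f = -218663
B = 828681459/2735911456 (B = -2154/(-25024) - 47409/(-218663) = -2154*(-1/25024) - 47409*(-1/218663) = 1077/12512 + 47409/218663 = 828681459/2735911456 ≈ 0.30289)
sqrt(B - 375351) = sqrt(828681459/2735911456 - 375351) = sqrt(-1026926272239597/2735911456) = 3*I*sqrt(19510967726997834785578)/683977864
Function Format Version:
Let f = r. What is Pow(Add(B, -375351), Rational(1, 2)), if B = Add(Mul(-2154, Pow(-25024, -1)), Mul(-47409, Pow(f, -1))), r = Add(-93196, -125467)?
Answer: Mul(Rational(3, 683977864), I, Pow(19510967726997834785578, Rational(1, 2))) ≈ Mul(612.66, I)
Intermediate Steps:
r = -218663
f = -218663
B = Rational(828681459, 2735911456) (B = Add(Mul(-2154, Pow(-25024, -1)), Mul(-47409, Pow(-218663, -1))) = Add(Mul(-2154, Rational(-1, 25024)), Mul(-47409, Rational(-1, 218663))) = Add(Rational(1077, 12512), Rational(47409, 218663)) = Rational(828681459, 2735911456) ≈ 0.30289)
Pow(Add(B, -375351), Rational(1, 2)) = Pow(Add(Rational(828681459, 2735911456), -375351), Rational(1, 2)) = Pow(Rational(-1026926272239597, 2735911456), Rational(1, 2)) = Mul(Rational(3, 683977864), I, Pow(19510967726997834785578, Rational(1, 2)))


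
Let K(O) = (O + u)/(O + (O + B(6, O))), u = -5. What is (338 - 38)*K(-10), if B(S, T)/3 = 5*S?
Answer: -450/7 ≈ -64.286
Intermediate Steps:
B(S, T) = 15*S (B(S, T) = 3*(5*S) = 15*S)
K(O) = (-5 + O)/(90 + 2*O) (K(O) = (O - 5)/(O + (O + 15*6)) = (-5 + O)/(O + (O + 90)) = (-5 + O)/(O + (90 + O)) = (-5 + O)/(90 + 2*O))
(338 - 38)*K(-10) = (338 - 38)*((-5 - 10)/(2*(45 - 10))) = 300*((½)*(-15)/35) = 300*((½)*(1/35)*(-15)) = 300*(-3/14) = -450/7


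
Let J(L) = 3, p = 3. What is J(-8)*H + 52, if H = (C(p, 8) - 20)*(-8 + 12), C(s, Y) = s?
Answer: -152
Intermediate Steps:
H = -68 (H = (3 - 20)*(-8 + 12) = -17*4 = -68)
J(-8)*H + 52 = 3*(-68) + 52 = -204 + 52 = -152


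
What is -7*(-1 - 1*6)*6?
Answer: 294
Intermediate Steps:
-7*(-1 - 1*6)*6 = -7*(-1 - 6)*6 = -7*(-7)*6 = 49*6 = 294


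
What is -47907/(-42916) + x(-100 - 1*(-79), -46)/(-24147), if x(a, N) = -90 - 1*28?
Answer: 1161874417/1036292652 ≈ 1.1212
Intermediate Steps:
x(a, N) = -118 (x(a, N) = -90 - 28 = -118)
-47907/(-42916) + x(-100 - 1*(-79), -46)/(-24147) = -47907/(-42916) - 118/(-24147) = -47907*(-1/42916) - 118*(-1/24147) = 47907/42916 + 118/24147 = 1161874417/1036292652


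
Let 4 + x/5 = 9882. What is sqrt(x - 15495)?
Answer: sqrt(33895) ≈ 184.11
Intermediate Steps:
x = 49390 (x = -20 + 5*9882 = -20 + 49410 = 49390)
sqrt(x - 15495) = sqrt(49390 - 15495) = sqrt(33895)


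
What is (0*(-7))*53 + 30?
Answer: 30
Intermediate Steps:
(0*(-7))*53 + 30 = 0*53 + 30 = 0 + 30 = 30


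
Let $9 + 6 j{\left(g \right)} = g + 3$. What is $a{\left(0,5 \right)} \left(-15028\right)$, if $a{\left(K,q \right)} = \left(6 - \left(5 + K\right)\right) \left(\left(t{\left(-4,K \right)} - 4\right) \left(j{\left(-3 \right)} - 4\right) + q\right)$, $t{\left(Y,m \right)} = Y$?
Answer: $-736372$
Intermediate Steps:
$j{\left(g \right)} = -1 + \frac{g}{6}$ ($j{\left(g \right)} = - \frac{3}{2} + \frac{g + 3}{6} = - \frac{3}{2} + \frac{3 + g}{6} = - \frac{3}{2} + \left(\frac{1}{2} + \frac{g}{6}\right) = -1 + \frac{g}{6}$)
$a{\left(K,q \right)} = \left(1 - K\right) \left(44 + q\right)$ ($a{\left(K,q \right)} = \left(6 - \left(5 + K\right)\right) \left(\left(-4 - 4\right) \left(\left(-1 + \frac{1}{6} \left(-3\right)\right) - 4\right) + q\right) = \left(6 - \left(5 + K\right)\right) \left(- 8 \left(\left(-1 - \frac{1}{2}\right) - 4\right) + q\right) = \left(1 - K\right) \left(- 8 \left(- \frac{3}{2} - 4\right) + q\right) = \left(1 - K\right) \left(\left(-8\right) \left(- \frac{11}{2}\right) + q\right) = \left(1 - K\right) \left(44 + q\right)$)
$a{\left(0,5 \right)} \left(-15028\right) = \left(44 + 5 - 0 - 0 \cdot 5\right) \left(-15028\right) = \left(44 + 5 + 0 + 0\right) \left(-15028\right) = 49 \left(-15028\right) = -736372$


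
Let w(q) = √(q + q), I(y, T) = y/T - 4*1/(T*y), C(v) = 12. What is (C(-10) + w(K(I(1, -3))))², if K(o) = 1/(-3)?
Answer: (36 + I*√6)²/9 ≈ 143.33 + 19.596*I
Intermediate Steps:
I(y, T) = y/T - 4/(T*y) (I(y, T) = y/T - 4*1/(T*y) = y/T - 4/(T*y))
K(o) = -⅓
w(q) = √2*√q (w(q) = √(2*q) = √2*√q)
(C(-10) + w(K(I(1, -3))))² = (12 + √2*√(-⅓))² = (12 + √2*(I*√3/3))² = (12 + I*√6/3)²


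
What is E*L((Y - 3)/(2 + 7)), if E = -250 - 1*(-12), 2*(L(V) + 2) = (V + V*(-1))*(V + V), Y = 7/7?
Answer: 476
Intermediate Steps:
Y = 1 (Y = 7*(1/7) = 1)
L(V) = -2 (L(V) = -2 + ((V + V*(-1))*(V + V))/2 = -2 + ((V - V)*(2*V))/2 = -2 + (0*(2*V))/2 = -2 + (1/2)*0 = -2 + 0 = -2)
E = -238 (E = -250 + 12 = -238)
E*L((Y - 3)/(2 + 7)) = -238*(-2) = 476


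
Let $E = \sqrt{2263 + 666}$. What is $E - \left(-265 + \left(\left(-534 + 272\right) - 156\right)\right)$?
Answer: $683 + \sqrt{2929} \approx 737.12$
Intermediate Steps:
$E = \sqrt{2929} \approx 54.12$
$E - \left(-265 + \left(\left(-534 + 272\right) - 156\right)\right) = \sqrt{2929} - \left(-265 + \left(\left(-534 + 272\right) - 156\right)\right) = \sqrt{2929} - \left(-265 - 418\right) = \sqrt{2929} - -683 = \sqrt{2929} + 683 = 683 + \sqrt{2929}$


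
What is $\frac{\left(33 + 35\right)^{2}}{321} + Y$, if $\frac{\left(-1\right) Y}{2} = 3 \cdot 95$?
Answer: $- \frac{178346}{321} \approx -555.59$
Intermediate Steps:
$Y = -570$ ($Y = - 2 \cdot 3 \cdot 95 = \left(-2\right) 285 = -570$)
$\frac{\left(33 + 35\right)^{2}}{321} + Y = \frac{\left(33 + 35\right)^{2}}{321} - 570 = 68^{2} \cdot \frac{1}{321} - 570 = 4624 \cdot \frac{1}{321} - 570 = \frac{4624}{321} - 570 = - \frac{178346}{321}$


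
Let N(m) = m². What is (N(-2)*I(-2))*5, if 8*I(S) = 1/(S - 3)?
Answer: -½ ≈ -0.50000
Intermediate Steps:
I(S) = 1/(8*(-3 + S)) (I(S) = 1/(8*(S - 3)) = 1/(8*(-3 + S)))
(N(-2)*I(-2))*5 = ((-2)²*(1/(8*(-3 - 2))))*5 = (4*((⅛)/(-5)))*5 = (4*((⅛)*(-⅕)))*5 = (4*(-1/40))*5 = -⅒*5 = -½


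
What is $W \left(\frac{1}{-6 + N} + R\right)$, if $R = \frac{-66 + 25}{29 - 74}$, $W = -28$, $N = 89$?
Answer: $- \frac{96544}{3735} \approx -25.848$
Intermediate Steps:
$R = \frac{41}{45}$ ($R = - \frac{41}{-45} = \left(-41\right) \left(- \frac{1}{45}\right) = \frac{41}{45} \approx 0.91111$)
$W \left(\frac{1}{-6 + N} + R\right) = - 28 \left(\frac{1}{-6 + 89} + \frac{41}{45}\right) = - 28 \left(\frac{1}{83} + \frac{41}{45}\right) = \left(-28\right) \frac{3448}{3735} = - \frac{96544}{3735}$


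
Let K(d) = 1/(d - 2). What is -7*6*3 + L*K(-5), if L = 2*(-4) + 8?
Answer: -126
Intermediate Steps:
K(d) = 1/(-2 + d)
L = 0 (L = -8 + 8 = 0)
-7*6*3 + L*K(-5) = -7*6*3 + 0/(-2 - 5) = -42*3 + 0/(-7) = -126 + 0*(-⅐) = -126 + 0 = -126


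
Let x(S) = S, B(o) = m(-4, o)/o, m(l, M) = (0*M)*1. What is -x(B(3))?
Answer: 0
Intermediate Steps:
m(l, M) = 0 (m(l, M) = 0*1 = 0)
B(o) = 0 (B(o) = 0/o = 0)
-x(B(3)) = -1*0 = 0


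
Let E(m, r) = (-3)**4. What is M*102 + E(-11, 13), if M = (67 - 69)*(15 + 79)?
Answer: -19095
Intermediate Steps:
E(m, r) = 81
M = -188 (M = -2*94 = -188)
M*102 + E(-11, 13) = -188*102 + 81 = -19176 + 81 = -19095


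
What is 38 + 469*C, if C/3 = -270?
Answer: -379852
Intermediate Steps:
C = -810 (C = 3*(-270) = -810)
38 + 469*C = 38 + 469*(-810) = 38 - 379890 = -379852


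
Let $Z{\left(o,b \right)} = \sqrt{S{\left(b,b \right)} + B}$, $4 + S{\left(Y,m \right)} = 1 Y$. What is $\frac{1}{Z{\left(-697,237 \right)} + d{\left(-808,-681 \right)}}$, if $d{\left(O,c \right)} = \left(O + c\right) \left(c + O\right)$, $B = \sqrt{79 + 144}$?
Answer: $\frac{1}{2217121 + \sqrt{233 + \sqrt{223}}} \approx 4.5103 \cdot 10^{-7}$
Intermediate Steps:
$S{\left(Y,m \right)} = -4 + Y$ ($S{\left(Y,m \right)} = -4 + 1 Y = -4 + Y$)
$B = \sqrt{223} \approx 14.933$
$Z{\left(o,b \right)} = \sqrt{-4 + b + \sqrt{223}}$ ($Z{\left(o,b \right)} = \sqrt{\left(-4 + b\right) + \sqrt{223}} = \sqrt{-4 + b + \sqrt{223}}$)
$d{\left(O,c \right)} = \left(O + c\right)^{2}$ ($d{\left(O,c \right)} = \left(O + c\right) \left(O + c\right) = \left(O + c\right)^{2}$)
$\frac{1}{Z{\left(-697,237 \right)} + d{\left(-808,-681 \right)}} = \frac{1}{\sqrt{-4 + 237 + \sqrt{223}} + \left(-808 - 681\right)^{2}} = \frac{1}{\sqrt{233 + \sqrt{223}} + \left(-1489\right)^{2}} = \frac{1}{\sqrt{233 + \sqrt{223}} + 2217121} = \frac{1}{2217121 + \sqrt{233 + \sqrt{223}}}$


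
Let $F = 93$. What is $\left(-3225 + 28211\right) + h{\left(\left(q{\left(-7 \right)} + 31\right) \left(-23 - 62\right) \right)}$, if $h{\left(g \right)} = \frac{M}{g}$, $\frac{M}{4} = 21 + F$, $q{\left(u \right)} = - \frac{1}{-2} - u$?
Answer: $\frac{163532458}{6545} \approx 24986.0$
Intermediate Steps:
$q{\left(u \right)} = \frac{1}{2} - u$ ($q{\left(u \right)} = \left(-1\right) \left(- \frac{1}{2}\right) - u = \frac{1}{2} - u$)
$M = 456$ ($M = 4 \left(21 + 93\right) = 4 \cdot 114 = 456$)
$h{\left(g \right)} = \frac{456}{g}$
$\left(-3225 + 28211\right) + h{\left(\left(q{\left(-7 \right)} + 31\right) \left(-23 - 62\right) \right)} = \left(-3225 + 28211\right) + \frac{456}{\left(\left(\frac{1}{2} - -7\right) + 31\right) \left(-23 - 62\right)} = 24986 + \frac{456}{\left(\left(\frac{1}{2} + 7\right) + 31\right) \left(-85\right)} = 24986 + \frac{456}{\left(\frac{15}{2} + 31\right) \left(-85\right)} = 24986 + \frac{456}{\frac{77}{2} \left(-85\right)} = 24986 + \frac{456}{- \frac{6545}{2}} = 24986 + 456 \left(- \frac{2}{6545}\right) = 24986 - \frac{912}{6545} = \frac{163532458}{6545}$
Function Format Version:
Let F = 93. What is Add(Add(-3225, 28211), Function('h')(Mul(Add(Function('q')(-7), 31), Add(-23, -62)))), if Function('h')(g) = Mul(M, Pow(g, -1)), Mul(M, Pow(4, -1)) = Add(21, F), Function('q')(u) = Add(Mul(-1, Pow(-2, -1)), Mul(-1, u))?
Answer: Rational(163532458, 6545) ≈ 24986.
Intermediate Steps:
Function('q')(u) = Add(Rational(1, 2), Mul(-1, u)) (Function('q')(u) = Add(Mul(-1, Rational(-1, 2)), Mul(-1, u)) = Add(Rational(1, 2), Mul(-1, u)))
M = 456 (M = Mul(4, Add(21, 93)) = Mul(4, 114) = 456)
Function('h')(g) = Mul(456, Pow(g, -1))
Add(Add(-3225, 28211), Function('h')(Mul(Add(Function('q')(-7), 31), Add(-23, -62)))) = Add(Add(-3225, 28211), Mul(456, Pow(Mul(Add(Add(Rational(1, 2), Mul(-1, -7)), 31), Add(-23, -62)), -1))) = Add(24986, Mul(456, Pow(Mul(Add(Add(Rational(1, 2), 7), 31), -85), -1))) = Add(24986, Mul(456, Pow(Mul(Add(Rational(15, 2), 31), -85), -1))) = Add(24986, Mul(456, Pow(Mul(Rational(77, 2), -85), -1))) = Add(24986, Mul(456, Pow(Rational(-6545, 2), -1))) = Add(24986, Mul(456, Rational(-2, 6545))) = Add(24986, Rational(-912, 6545)) = Rational(163532458, 6545)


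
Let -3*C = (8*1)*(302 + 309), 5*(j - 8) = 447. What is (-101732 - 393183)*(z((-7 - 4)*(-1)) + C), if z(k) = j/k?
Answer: 26465975557/33 ≈ 8.0200e+8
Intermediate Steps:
j = 487/5 (j = 8 + (⅕)*447 = 8 + 447/5 = 487/5 ≈ 97.400)
z(k) = 487/(5*k)
C = -4888/3 (C = -8*1*(302 + 309)/3 = -8*611/3 = -⅓*4888 = -4888/3 ≈ -1629.3)
(-101732 - 393183)*(z((-7 - 4)*(-1)) + C) = (-101732 - 393183)*(487/(5*(((-7 - 4)*(-1)))) - 4888/3) = -494915*(487/(5*((-11*(-1)))) - 4888/3) = -494915*((487/5)/11 - 4888/3) = -494915*((487/5)*(1/11) - 4888/3) = -494915*(487/55 - 4888/3) = -494915*(-267379/165) = 26465975557/33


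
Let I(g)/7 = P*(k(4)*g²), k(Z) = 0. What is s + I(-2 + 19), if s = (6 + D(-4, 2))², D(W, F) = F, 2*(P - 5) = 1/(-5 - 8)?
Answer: 64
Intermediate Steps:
P = 129/26 (P = 5 + 1/(2*(-5 - 8)) = 5 + (½)/(-13) = 5 + (½)*(-1/13) = 5 - 1/26 = 129/26 ≈ 4.9615)
I(g) = 0 (I(g) = 7*(129*(0*g²)/26) = 7*((129/26)*0) = 7*0 = 0)
s = 64 (s = (6 + 2)² = 8² = 64)
s + I(-2 + 19) = 64 + 0 = 64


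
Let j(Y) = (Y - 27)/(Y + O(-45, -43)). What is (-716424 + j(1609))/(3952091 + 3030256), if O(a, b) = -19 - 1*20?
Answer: -18141679/176811045 ≈ -0.10260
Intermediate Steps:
O(a, b) = -39 (O(a, b) = -19 - 20 = -39)
j(Y) = (-27 + Y)/(-39 + Y) (j(Y) = (Y - 27)/(Y - 39) = (-27 + Y)/(-39 + Y))
(-716424 + j(1609))/(3952091 + 3030256) = (-716424 + (-27 + 1609)/(-39 + 1609))/(3952091 + 3030256) = (-716424 + 1582/1570)/6982347 = (-716424 + (1/1570)*1582)*(1/6982347) = (-716424 + 791/785)*(1/6982347) = -562392049/785*1/6982347 = -18141679/176811045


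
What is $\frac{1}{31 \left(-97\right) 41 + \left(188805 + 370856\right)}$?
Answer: $\frac{1}{436374} \approx 2.2916 \cdot 10^{-6}$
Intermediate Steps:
$\frac{1}{31 \left(-97\right) 41 + \left(188805 + 370856\right)} = \frac{1}{\left(-3007\right) 41 + 559661} = \frac{1}{-123287 + 559661} = \frac{1}{436374}$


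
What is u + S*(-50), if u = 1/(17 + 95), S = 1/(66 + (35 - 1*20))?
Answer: -5519/9072 ≈ -0.60836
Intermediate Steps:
S = 1/81 (S = 1/(66 + (35 - 20)) = 1/(66 + 15) = 1/81 ≈ 0.012346)
u = 1/112 ≈ 0.0089286
u + S*(-50) = 1/112 + (1/81)*(-50) = 1/112 - 50/81 = -5519/9072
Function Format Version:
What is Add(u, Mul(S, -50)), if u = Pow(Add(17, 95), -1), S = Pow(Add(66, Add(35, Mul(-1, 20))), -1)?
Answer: Rational(-5519, 9072) ≈ -0.60836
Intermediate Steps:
S = Rational(1, 81) (S = Pow(Add(66, Add(35, -20)), -1) = Pow(Add(66, 15), -1) = Pow(81, -1) = Rational(1, 81) ≈ 0.012346)
u = Rational(1, 112) (u = Pow(112, -1) = Rational(1, 112) ≈ 0.0089286)
Add(u, Mul(S, -50)) = Add(Rational(1, 112), Mul(Rational(1, 81), -50)) = Add(Rational(1, 112), Rational(-50, 81)) = Rational(-5519, 9072)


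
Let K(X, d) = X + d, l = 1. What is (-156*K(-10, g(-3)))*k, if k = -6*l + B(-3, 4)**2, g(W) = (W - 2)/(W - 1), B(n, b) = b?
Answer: 13650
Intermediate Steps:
g(W) = (-2 + W)/(-1 + W)
k = 10 (k = -6*1 + 4**2 = -6 + 16 = 10)
(-156*K(-10, g(-3)))*k = -156*(-10 + (-2 - 3)/(-1 - 3))*10 = -156*(-10 - 5/(-4))*10 = -156*(-10 - 1/4*(-5))*10 = -156*(-10 + 5/4)*10 = -156*(-35/4)*10 = 1365*10 = 13650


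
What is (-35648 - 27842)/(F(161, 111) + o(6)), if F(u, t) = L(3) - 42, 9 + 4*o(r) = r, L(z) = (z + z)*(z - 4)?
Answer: 50792/39 ≈ 1302.4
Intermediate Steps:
L(z) = 2*z*(-4 + z) (L(z) = (2*z)*(-4 + z) = 2*z*(-4 + z))
o(r) = -9/4 + r/4
F(u, t) = -48 (F(u, t) = 2*3*(-4 + 3) - 42 = 2*3*(-1) - 42 = -6 - 42 = -48)
(-35648 - 27842)/(F(161, 111) + o(6)) = (-35648 - 27842)/(-48 + (-9/4 + (¼)*6)) = -63490/(-48 + (-9/4 + 3/2)) = -63490/(-48 - ¾) = -63490/(-195/4) = -63490*(-4/195) = 50792/39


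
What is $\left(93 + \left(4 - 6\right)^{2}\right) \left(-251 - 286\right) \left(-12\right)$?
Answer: $625068$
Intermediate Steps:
$\left(93 + \left(4 - 6\right)^{2}\right) \left(-251 - 286\right) \left(-12\right) = \left(93 + \left(-2\right)^{2}\right) \left(-537\right) \left(-12\right) = \left(93 + 4\right) \left(-537\right) \left(-12\right) = 97 \left(-537\right) \left(-12\right) = \left(-52089\right) \left(-12\right) = 625068$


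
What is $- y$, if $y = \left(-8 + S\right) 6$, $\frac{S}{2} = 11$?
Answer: $-84$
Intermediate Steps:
$S = 22$ ($S = 2 \cdot 11 = 22$)
$y = 84$ ($y = \left(-8 + 22\right) 6 = 14 \cdot 6 = 84$)
$- y = \left(-1\right) 84 = -84$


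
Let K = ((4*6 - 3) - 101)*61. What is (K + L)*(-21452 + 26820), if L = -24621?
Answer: -158361368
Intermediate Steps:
K = -4880 (K = ((24 - 3) - 101)*61 = (21 - 101)*61 = -80*61 = -4880)
(K + L)*(-21452 + 26820) = (-4880 - 24621)*(-21452 + 26820) = -29501*5368 = -158361368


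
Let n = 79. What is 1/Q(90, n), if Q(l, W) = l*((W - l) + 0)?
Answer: -1/990 ≈ -0.0010101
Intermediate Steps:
Q(l, W) = l*(W - l)
1/Q(90, n) = 1/(90*(79 - 1*90)) = 1/(90*(79 - 90)) = 1/(90*(-11)) = 1/(-990) = -1/990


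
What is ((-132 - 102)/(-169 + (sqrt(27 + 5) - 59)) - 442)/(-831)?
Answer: 2863679/5396514 - 39*sqrt(2)/1798838 ≈ 0.53062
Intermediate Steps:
((-132 - 102)/(-169 + (sqrt(27 + 5) - 59)) - 442)/(-831) = (-234/(-169 + (sqrt(32) - 59)) - 442)*(-1/831) = (-234/(-169 + (4*sqrt(2) - 59)) - 442)*(-1/831) = (-234/(-169 + (-59 + 4*sqrt(2))) - 442)*(-1/831) = (-234/(-228 + 4*sqrt(2)) - 442)*(-1/831) = (-442 - 234/(-228 + 4*sqrt(2)))*(-1/831) = 442/831 + 78/(277*(-228 + 4*sqrt(2)))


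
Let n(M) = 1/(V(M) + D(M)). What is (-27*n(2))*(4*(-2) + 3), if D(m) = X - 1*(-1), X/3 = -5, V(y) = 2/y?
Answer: -135/13 ≈ -10.385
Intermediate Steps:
X = -15 (X = 3*(-5) = -15)
D(m) = -14 (D(m) = -15 - 1*(-1) = -15 + 1 = -14)
n(M) = 1/(-14 + 2/M) (n(M) = 1/(2/M - 14) = 1/(-14 + 2/M))
(-27*n(2))*(4*(-2) + 3) = (-27*2/(2*(1 - 7*2)))*(4*(-2) + 3) = (-27*2/(2*(1 - 14)))*(-8 + 3) = -27*2/(2*(-13))*(-5) = -27*2*(-1)/(2*13)*(-5) = -27*(-1/13)*(-5) = (27/13)*(-5) = -135/13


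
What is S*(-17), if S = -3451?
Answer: 58667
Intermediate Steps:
S*(-17) = -3451*(-17) = 58667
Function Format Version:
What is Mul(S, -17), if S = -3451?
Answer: 58667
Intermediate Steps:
Mul(S, -17) = Mul(-3451, -17) = 58667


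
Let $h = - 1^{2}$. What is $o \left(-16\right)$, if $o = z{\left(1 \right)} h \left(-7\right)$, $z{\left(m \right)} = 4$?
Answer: $-448$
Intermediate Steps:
$h = -1$ ($h = \left(-1\right) 1 = -1$)
$o = 28$ ($o = 4 \left(-1\right) \left(-7\right) = \left(-4\right) \left(-7\right) = 28$)
$o \left(-16\right) = 28 \left(-16\right) = -448$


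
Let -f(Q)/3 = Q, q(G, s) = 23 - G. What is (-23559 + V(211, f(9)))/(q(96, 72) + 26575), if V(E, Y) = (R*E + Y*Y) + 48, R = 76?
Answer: -3373/13251 ≈ -0.25455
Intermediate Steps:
f(Q) = -3*Q
V(E, Y) = 48 + Y**2 + 76*E (V(E, Y) = (76*E + Y*Y) + 48 = (76*E + Y**2) + 48 = (Y**2 + 76*E) + 48 = 48 + Y**2 + 76*E)
(-23559 + V(211, f(9)))/(q(96, 72) + 26575) = (-23559 + (48 + (-3*9)**2 + 76*211))/((23 - 1*96) + 26575) = (-23559 + (48 + (-27)**2 + 16036))/((23 - 96) + 26575) = (-23559 + (48 + 729 + 16036))/(-73 + 26575) = (-23559 + 16813)/26502 = -6746*1/26502 = -3373/13251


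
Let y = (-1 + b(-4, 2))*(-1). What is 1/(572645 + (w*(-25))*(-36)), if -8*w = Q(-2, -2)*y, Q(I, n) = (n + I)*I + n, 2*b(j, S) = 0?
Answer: 1/571970 ≈ 1.7483e-6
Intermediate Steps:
b(j, S) = 0 (b(j, S) = (½)*0 = 0)
Q(I, n) = n + I*(I + n) (Q(I, n) = (I + n)*I + n = I*(I + n) + n = n + I*(I + n))
y = 1 (y = (-1 + 0)*(-1) = -1*(-1) = 1)
w = -¾ (w = -(-2 + (-2)² - 2*(-2))/8 = -(-2 + 4 + 4)/8 = -3/4 = -⅛*6 = -¾ ≈ -0.75000)
1/(572645 + (w*(-25))*(-36)) = 1/(572645 - ¾*(-25)*(-36)) = 1/(572645 + (75/4)*(-36)) = 1/(572645 - 675) = 1/571970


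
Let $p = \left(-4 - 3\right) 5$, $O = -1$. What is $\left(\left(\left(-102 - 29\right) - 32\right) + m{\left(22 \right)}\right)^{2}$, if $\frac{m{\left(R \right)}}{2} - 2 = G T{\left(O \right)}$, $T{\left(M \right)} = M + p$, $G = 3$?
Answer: $140625$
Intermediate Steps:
$p = -35$ ($p = \left(-7\right) 5 = -35$)
$T{\left(M \right)} = -35 + M$ ($T{\left(M \right)} = M - 35 = -35 + M$)
$m{\left(R \right)} = -212$ ($m{\left(R \right)} = 4 + 2 \cdot 3 \left(-35 - 1\right) = 4 + 2 \cdot 3 \left(-36\right) = 4 + 2 \left(-108\right) = 4 - 216 = -212$)
$\left(\left(\left(-102 - 29\right) - 32\right) + m{\left(22 \right)}\right)^{2} = \left(\left(\left(-102 - 29\right) - 32\right) - 212\right)^{2} = \left(\left(-131 - 32\right) - 212\right)^{2} = \left(-163 - 212\right)^{2} = \left(-375\right)^{2} = 140625$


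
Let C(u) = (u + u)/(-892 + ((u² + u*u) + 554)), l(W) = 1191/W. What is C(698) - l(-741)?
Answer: 193525301/120297645 ≈ 1.6087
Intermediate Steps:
C(u) = 2*u/(-338 + 2*u²) (C(u) = (2*u)/(-892 + ((u² + u²) + 554)) = (2*u)/(-892 + (2*u² + 554)) = (2*u)/(-892 + (554 + 2*u²)) = (2*u)/(-338 + 2*u²) = 2*u/(-338 + 2*u²))
C(698) - l(-741) = 698/(-169 + 698²) - 1191/(-741) = 698/(-169 + 487204) - 1191*(-1)/741 = 698/487035 - 1*(-397/247) = 698*(1/487035) + 397/247 = 698/487035 + 397/247 = 193525301/120297645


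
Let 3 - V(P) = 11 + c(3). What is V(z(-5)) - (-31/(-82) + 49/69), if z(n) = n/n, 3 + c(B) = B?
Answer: -51421/5658 ≈ -9.0882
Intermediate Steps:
c(B) = -3 + B
z(n) = 1
V(P) = -8 (V(P) = 3 - (11 + (-3 + 3)) = 3 - (11 + 0) = 3 - 1*11 = 3 - 11 = -8)
V(z(-5)) - (-31/(-82) + 49/69) = -8 - (-31/(-82) + 49/69) = -8 - (-31*(-1/82) + 49*(1/69)) = -8 - (31/82 + 49/69) = -8 - 1*6157/5658 = -8 - 6157/5658 = -51421/5658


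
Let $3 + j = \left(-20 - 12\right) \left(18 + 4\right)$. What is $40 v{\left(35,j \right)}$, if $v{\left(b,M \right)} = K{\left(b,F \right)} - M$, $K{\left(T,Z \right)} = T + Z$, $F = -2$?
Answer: $29600$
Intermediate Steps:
$j = -707$ ($j = -3 + \left(-20 - 12\right) \left(18 + 4\right) = -3 - 704 = -707$)
$v{\left(b,M \right)} = -2 + b - M$ ($v{\left(b,M \right)} = \left(b - 2\right) - M = \left(-2 + b\right) - M = -2 + b - M$)
$40 v{\left(35,j \right)} = 40 \left(-2 + 35 - -707\right) = 40 \left(-2 + 35 + 707\right) = 40 \cdot 740 = 29600$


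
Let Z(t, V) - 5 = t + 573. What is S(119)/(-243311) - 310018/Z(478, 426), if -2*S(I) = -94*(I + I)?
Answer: -37721301007/128468208 ≈ -293.62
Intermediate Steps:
S(I) = 94*I (S(I) = -(-47)*(I + I) = -(-47)*2*I = -(-94)*I = 94*I)
Z(t, V) = 578 + t (Z(t, V) = 5 + (t + 573) = 5 + (573 + t) = 578 + t)
S(119)/(-243311) - 310018/Z(478, 426) = (94*119)/(-243311) - 310018/(578 + 478) = 11186*(-1/243311) - 310018/1056 = -11186/243311 - 310018*1/1056 = -11186/243311 - 155009/528 = -37721301007/128468208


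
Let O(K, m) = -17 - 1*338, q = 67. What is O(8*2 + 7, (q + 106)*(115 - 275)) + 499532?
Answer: 499177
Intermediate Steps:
O(K, m) = -355 (O(K, m) = -17 - 338 = -355)
O(8*2 + 7, (q + 106)*(115 - 275)) + 499532 = -355 + 499532 = 499177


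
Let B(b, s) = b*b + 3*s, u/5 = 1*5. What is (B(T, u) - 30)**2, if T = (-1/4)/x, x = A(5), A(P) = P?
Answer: 324036001/160000 ≈ 2025.2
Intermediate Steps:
u = 25 (u = 5*(1*5) = 5*5 = 25)
x = 5
T = -1/20 (T = -1/4/5 = -1*1/4*(1/5) = -1/4*1/5 = -1/20 ≈ -0.050000)
B(b, s) = b**2 + 3*s
(B(T, u) - 30)**2 = (((-1/20)**2 + 3*25) - 30)**2 = ((1/400 + 75) - 30)**2 = (30001/400 - 30)**2 = (18001/400)**2 = 324036001/160000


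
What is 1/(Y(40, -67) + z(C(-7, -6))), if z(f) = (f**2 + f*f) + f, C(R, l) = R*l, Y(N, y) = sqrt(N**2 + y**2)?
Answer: 3570/12738811 - sqrt(6089)/12738811 ≈ 0.00027412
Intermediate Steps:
z(f) = f + 2*f**2 (z(f) = (f**2 + f**2) + f = 2*f**2 + f = f + 2*f**2)
1/(Y(40, -67) + z(C(-7, -6))) = 1/(sqrt(40**2 + (-67)**2) + (-7*(-6))*(1 + 2*(-7*(-6)))) = 1/(sqrt(1600 + 4489) + 42*(1 + 2*42)) = 1/(sqrt(6089) + 42*(1 + 84)) = 1/(sqrt(6089) + 42*85) = 1/(sqrt(6089) + 3570) = 1/(3570 + sqrt(6089))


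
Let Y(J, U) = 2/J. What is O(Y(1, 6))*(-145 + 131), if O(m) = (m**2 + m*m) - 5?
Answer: -42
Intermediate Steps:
O(m) = -5 + 2*m**2 (O(m) = (m**2 + m**2) - 5 = 2*m**2 - 5 = -5 + 2*m**2)
O(Y(1, 6))*(-145 + 131) = (-5 + 2*(2/1)**2)*(-145 + 131) = (-5 + 2*(2*1)**2)*(-14) = (-5 + 2*2**2)*(-14) = (-5 + 2*4)*(-14) = (-5 + 8)*(-14) = 3*(-14) = -42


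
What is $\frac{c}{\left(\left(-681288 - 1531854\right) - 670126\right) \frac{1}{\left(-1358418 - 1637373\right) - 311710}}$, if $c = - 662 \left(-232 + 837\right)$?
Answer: $- \frac{662343612755}{1441634} \approx -4.5944 \cdot 10^{5}$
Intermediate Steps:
$c = -400510$ ($c = \left(-662\right) 605 = -400510$)
$\frac{c}{\left(\left(-681288 - 1531854\right) - 670126\right) \frac{1}{\left(-1358418 - 1637373\right) - 311710}} = - \frac{400510}{\left(\left(-681288 - 1531854\right) - 670126\right) \frac{1}{\left(-1358418 - 1637373\right) - 311710}} = - \frac{400510}{\left(-2213142 - 670126\right) \frac{1}{\left(-1358418 - 1637373\right) - 311710}} = - \frac{400510}{\left(-2883268\right) \frac{1}{-2995791 - 311710}} = - \frac{400510}{\left(-2883268\right) \frac{1}{-3307501}} = - \frac{400510}{\left(-2883268\right) \left(- \frac{1}{3307501}\right)} = - \frac{400510}{\frac{2883268}{3307501}} = \left(-400510\right) \frac{3307501}{2883268} = - \frac{662343612755}{1441634}$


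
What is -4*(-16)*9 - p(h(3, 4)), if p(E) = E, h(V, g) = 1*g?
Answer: 572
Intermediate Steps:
h(V, g) = g
-4*(-16)*9 - p(h(3, 4)) = -4*(-16)*9 - 1*4 = 64*9 - 4 = 576 - 4 = 572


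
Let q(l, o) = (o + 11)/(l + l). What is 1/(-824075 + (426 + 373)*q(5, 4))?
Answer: -2/1645753 ≈ -1.2152e-6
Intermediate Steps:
q(l, o) = (11 + o)/(2*l) (q(l, o) = (11 + o)/((2*l)) = (11 + o)*(1/(2*l)) = (11 + o)/(2*l))
1/(-824075 + (426 + 373)*q(5, 4)) = 1/(-824075 + (426 + 373)*((½)*(11 + 4)/5)) = 1/(-824075 + 799*((½)*(⅕)*15)) = 1/(-824075 + 799*(3/2)) = 1/(-824075 + 2397/2) = 1/(-1645753/2) = -2/1645753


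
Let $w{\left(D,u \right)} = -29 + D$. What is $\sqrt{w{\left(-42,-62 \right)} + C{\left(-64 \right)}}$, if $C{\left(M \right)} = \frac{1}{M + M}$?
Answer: $\frac{i \sqrt{18178}}{16} \approx 8.4266 i$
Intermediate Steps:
$C{\left(M \right)} = \frac{1}{2 M}$
$\sqrt{w{\left(-42,-62 \right)} + C{\left(-64 \right)}} = \sqrt{\left(-29 - 42\right) + \frac{1}{2 \left(-64\right)}} = \sqrt{-71 + \frac{1}{2} \left(- \frac{1}{64}\right)} = \sqrt{-71 - \frac{1}{128}} = \sqrt{- \frac{9089}{128}} = \frac{i \sqrt{18178}}{16}$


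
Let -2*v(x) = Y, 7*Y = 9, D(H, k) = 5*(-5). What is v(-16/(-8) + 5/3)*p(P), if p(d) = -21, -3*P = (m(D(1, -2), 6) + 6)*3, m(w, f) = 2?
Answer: 27/2 ≈ 13.500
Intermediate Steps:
D(H, k) = -25
P = -8 (P = -(2 + 6)*3/3 = -8*3/3 = -1/3*24 = -8)
Y = 9/7 (Y = (1/7)*9 = 9/7 ≈ 1.2857)
v(x) = -9/14 (v(x) = -1/2*9/7 = -9/14)
v(-16/(-8) + 5/3)*p(P) = -9/14*(-21) = 27/2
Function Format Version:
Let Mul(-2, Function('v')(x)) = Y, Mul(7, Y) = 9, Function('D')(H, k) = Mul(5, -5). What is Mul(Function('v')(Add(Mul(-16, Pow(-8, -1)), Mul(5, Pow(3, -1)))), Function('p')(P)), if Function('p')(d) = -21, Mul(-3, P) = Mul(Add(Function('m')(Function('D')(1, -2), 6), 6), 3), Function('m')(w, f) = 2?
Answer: Rational(27, 2) ≈ 13.500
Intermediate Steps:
Function('D')(H, k) = -25
P = -8 (P = Mul(Rational(-1, 3), Mul(Add(2, 6), 3)) = Mul(Rational(-1, 3), Mul(8, 3)) = Mul(Rational(-1, 3), 24) = -8)
Y = Rational(9, 7) (Y = Mul(Rational(1, 7), 9) = Rational(9, 7) ≈ 1.2857)
Function('v')(x) = Rational(-9, 14) (Function('v')(x) = Mul(Rational(-1, 2), Rational(9, 7)) = Rational(-9, 14))
Mul(Function('v')(Add(Mul(-16, Pow(-8, -1)), Mul(5, Pow(3, -1)))), Function('p')(P)) = Mul(Rational(-9, 14), -21) = Rational(27, 2)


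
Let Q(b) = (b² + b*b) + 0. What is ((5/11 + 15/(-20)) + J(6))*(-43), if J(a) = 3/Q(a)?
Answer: 2881/264 ≈ 10.913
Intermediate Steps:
Q(b) = 2*b² (Q(b) = (b² + b²) + 0 = 2*b² + 0 = 2*b²)
J(a) = 3/(2*a²) (J(a) = 3/((2*a²)) = 3*(1/(2*a²)) = 3/(2*a²))
((5/11 + 15/(-20)) + J(6))*(-43) = ((5/11 + 15/(-20)) + (3/2)/6²)*(-43) = ((5*(1/11) + 15*(-1/20)) + (3/2)*(1/36))*(-43) = ((5/11 - ¾) + 1/24)*(-43) = (-13/44 + 1/24)*(-43) = -67/264*(-43) = 2881/264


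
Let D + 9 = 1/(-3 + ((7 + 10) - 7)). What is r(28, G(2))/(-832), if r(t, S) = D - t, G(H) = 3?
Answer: 129/2912 ≈ 0.044299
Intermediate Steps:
D = -62/7 (D = -9 + 1/(-3 + ((7 + 10) - 7)) = -9 + 1/(-3 + (17 - 7)) = -9 + 1/(-3 + 10) = -9 + 1/7 = -62/7 ≈ -8.8571)
r(t, S) = -62/7 - t
r(28, G(2))/(-832) = (-62/7 - 1*28)/(-832) = (-62/7 - 28)*(-1/832) = -258/7*(-1/832) = 129/2912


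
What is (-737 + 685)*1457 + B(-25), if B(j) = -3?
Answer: -75767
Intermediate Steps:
(-737 + 685)*1457 + B(-25) = (-737 + 685)*1457 - 3 = -52*1457 - 3 = -75764 - 3 = -75767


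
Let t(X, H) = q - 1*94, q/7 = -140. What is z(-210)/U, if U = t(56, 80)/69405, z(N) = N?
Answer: 2429175/179 ≈ 13571.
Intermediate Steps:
q = -980 (q = 7*(-140) = -980)
t(X, H) = -1074 (t(X, H) = -980 - 1*94 = -980 - 94 = -1074)
U = -358/23135 (U = -1074/69405 = -1074*1/69405 = -358/23135 ≈ -0.015474)
z(-210)/U = -210/(-358/23135) = -210*(-23135/358) = 2429175/179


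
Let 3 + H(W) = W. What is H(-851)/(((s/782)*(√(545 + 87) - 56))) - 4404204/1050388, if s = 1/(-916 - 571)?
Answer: -1825422816179207/82192861 - 248265059*√158/313 ≈ -3.2179e+7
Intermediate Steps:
H(W) = -3 + W
s = -1/1487 (s = 1/(-1487) = -1/1487 ≈ -0.00067249)
H(-851)/(((s/782)*(√(545 + 87) - 56))) - 4404204/1050388 = (-3 - 851)/(((-1/1487/782)*(√(545 + 87) - 56))) - 4404204/1050388 = -854*(-1162834/(√632 - 56)) - 4404204*1/1050388 = -854*(-1162834/(2*√158 - 56)) - 1101051/262597 = -854*(-1162834/(-56 + 2*√158)) - 1101051/262597 = -854/(28/581417 - √158/581417) - 1101051/262597 = -1101051/262597 - 854/(28/581417 - √158/581417)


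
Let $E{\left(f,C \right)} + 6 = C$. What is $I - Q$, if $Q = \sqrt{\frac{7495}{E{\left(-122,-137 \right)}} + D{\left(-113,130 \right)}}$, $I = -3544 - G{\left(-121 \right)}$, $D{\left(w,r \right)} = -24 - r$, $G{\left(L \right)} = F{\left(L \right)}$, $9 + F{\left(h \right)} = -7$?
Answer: $-3528 - \frac{i \sqrt{4220931}}{143} \approx -3528.0 - 14.367 i$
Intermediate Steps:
$F{\left(h \right)} = -16$ ($F{\left(h \right)} = -9 - 7 = -16$)
$G{\left(L \right)} = -16$
$E{\left(f,C \right)} = -6 + C$
$I = -3528$ ($I = -3544 - -16 = -3544 + 16 = -3528$)
$Q = \frac{i \sqrt{4220931}}{143}$ ($Q = \sqrt{\frac{7495}{-6 - 137} - 154} = \sqrt{\frac{7495}{-143} - 154} = \sqrt{7495 \left(- \frac{1}{143}\right) - 154} = \sqrt{- \frac{7495}{143} - 154} = \sqrt{- \frac{29517}{143}} = \frac{i \sqrt{4220931}}{143} \approx 14.367 i$)
$I - Q = -3528 - \frac{i \sqrt{4220931}}{143}$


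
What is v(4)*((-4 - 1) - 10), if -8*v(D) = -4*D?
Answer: -30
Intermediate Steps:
v(D) = D/2 (v(D) = -(-1)*D/2 = D/2)
v(4)*((-4 - 1) - 10) = ((1/2)*4)*((-4 - 1) - 10) = 2*(-5 - 10) = 2*(-15) = -30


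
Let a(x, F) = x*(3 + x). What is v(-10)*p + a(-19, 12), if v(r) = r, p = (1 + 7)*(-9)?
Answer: 1024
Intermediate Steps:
p = -72 (p = 8*(-9) = -72)
v(-10)*p + a(-19, 12) = -10*(-72) - 19*(3 - 19) = 720 - 19*(-16) = 720 + 304 = 1024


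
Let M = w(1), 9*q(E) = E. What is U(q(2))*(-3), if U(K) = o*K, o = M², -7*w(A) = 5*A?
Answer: -50/147 ≈ -0.34014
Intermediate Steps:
q(E) = E/9
w(A) = -5*A/7
M = -5/7 (M = -5/7*1 = -5/7 ≈ -0.71429)
o = 25/49 (o = (-5/7)² = 25/49 ≈ 0.51020)
U(K) = 25*K/49
U(q(2))*(-3) = (25*((⅑)*2)/49)*(-3) = ((25/49)*(2/9))*(-3) = (50/441)*(-3) = -50/147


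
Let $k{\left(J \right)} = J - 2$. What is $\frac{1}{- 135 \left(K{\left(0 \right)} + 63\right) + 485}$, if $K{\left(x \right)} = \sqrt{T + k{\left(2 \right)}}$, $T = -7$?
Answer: $\frac{i}{5 \left(- 1604 i + 27 \sqrt{7}\right)} \approx -0.00012444 + 5.5421 \cdot 10^{-6} i$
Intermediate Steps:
$k{\left(J \right)} = -2 + J$
$K{\left(x \right)} = i \sqrt{7}$ ($K{\left(x \right)} = \sqrt{-7 + \left(-2 + 2\right)} = \sqrt{-7 + 0} = \sqrt{-7} = i \sqrt{7}$)
$\frac{1}{- 135 \left(K{\left(0 \right)} + 63\right) + 485} = \frac{1}{- 135 \left(i \sqrt{7} + 63\right) + 485} = \frac{1}{- 135 \left(63 + i \sqrt{7}\right) + 485} = \frac{1}{\left(-8505 - 135 i \sqrt{7}\right) + 485} = \frac{1}{-8020 - 135 i \sqrt{7}}$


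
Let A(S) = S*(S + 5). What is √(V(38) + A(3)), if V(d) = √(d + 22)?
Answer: √(24 + 2*√15) ≈ 5.6344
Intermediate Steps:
V(d) = √(22 + d)
A(S) = S*(5 + S)
√(V(38) + A(3)) = √(√(22 + 38) + 3*(5 + 3)) = √(√60 + 3*8) = √(2*√15 + 24) = √(24 + 2*√15)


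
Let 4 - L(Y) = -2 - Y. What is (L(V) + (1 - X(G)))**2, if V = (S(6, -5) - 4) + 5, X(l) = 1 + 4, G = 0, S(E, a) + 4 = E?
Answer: 25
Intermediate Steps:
S(E, a) = -4 + E
X(l) = 5
V = 3 (V = ((-4 + 6) - 4) + 5 = (2 - 4) + 5 = -2 + 5 = 3)
L(Y) = 6 + Y (L(Y) = 4 - (-2 - Y) = 4 + (2 + Y) = 6 + Y)
(L(V) + (1 - X(G)))**2 = ((6 + 3) + (1 - 1*5))**2 = (9 + (1 - 5))**2 = (9 - 4)**2 = 5**2 = 25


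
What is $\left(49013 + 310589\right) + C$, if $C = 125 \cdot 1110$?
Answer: $498352$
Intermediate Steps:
$C = 138750$
$\left(49013 + 310589\right) + C = \left(49013 + 310589\right) + 138750 = 359602 + 138750 = 498352$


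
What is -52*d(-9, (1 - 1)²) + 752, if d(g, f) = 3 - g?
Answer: 128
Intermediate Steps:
-52*d(-9, (1 - 1)²) + 752 = -52*(3 - 1*(-9)) + 752 = -52*(3 + 9) + 752 = -52*12 + 752 = -624 + 752 = 128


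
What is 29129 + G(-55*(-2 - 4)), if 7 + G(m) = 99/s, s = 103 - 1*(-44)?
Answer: 1427011/49 ≈ 29123.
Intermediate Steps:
s = 147 (s = 103 + 44 = 147)
G(m) = -310/49 (G(m) = -7 + 99/147 = -7 + 99*(1/147) = -7 + 33/49 = -310/49)
29129 + G(-55*(-2 - 4)) = 29129 - 310/49 = 1427011/49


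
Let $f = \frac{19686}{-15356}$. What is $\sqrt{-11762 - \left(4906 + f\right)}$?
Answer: $\frac{i \sqrt{982531094358}}{7678} \approx 129.1 i$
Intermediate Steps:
$f = - \frac{9843}{7678}$ ($f = 19686 \left(- \frac{1}{15356}\right) = - \frac{9843}{7678} \approx -1.282$)
$\sqrt{-11762 - \left(4906 + f\right)} = \sqrt{-11762 - \frac{37658425}{7678}} = \sqrt{- \frac{127967061}{7678}} = \frac{i \sqrt{982531094358}}{7678}$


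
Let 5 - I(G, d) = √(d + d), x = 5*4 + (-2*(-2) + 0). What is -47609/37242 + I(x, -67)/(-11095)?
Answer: -105681613/82639998 + I*√134/11095 ≈ -1.2788 + 0.0010433*I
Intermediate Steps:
x = 24 (x = 20 + (4 + 0) = 20 + 4 = 24)
I(G, d) = 5 - √2*√d (I(G, d) = 5 - √(d + d) = 5 - √(2*d) = 5 - √2*√d)
-47609/37242 + I(x, -67)/(-11095) = -47609/37242 + (5 - √2*√(-67))/(-11095) = -47609*1/37242 + (5 - √2*I*√67)*(-1/11095) = -47609/37242 + (5 - I*√134)*(-1/11095) = -47609/37242 + (-1/2219 + I*√134/11095) = -105681613/82639998 + I*√134/11095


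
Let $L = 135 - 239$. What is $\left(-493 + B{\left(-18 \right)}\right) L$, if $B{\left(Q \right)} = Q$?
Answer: $53144$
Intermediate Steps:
$L = -104$ ($L = 135 - 239 = -104$)
$\left(-493 + B{\left(-18 \right)}\right) L = \left(-493 - 18\right) \left(-104\right) = \left(-511\right) \left(-104\right) = 53144$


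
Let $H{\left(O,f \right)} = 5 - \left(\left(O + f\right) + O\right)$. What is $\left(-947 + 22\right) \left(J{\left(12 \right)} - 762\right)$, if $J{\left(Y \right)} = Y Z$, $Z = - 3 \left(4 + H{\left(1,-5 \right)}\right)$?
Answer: $1104450$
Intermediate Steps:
$H{\left(O,f \right)} = 5 - f - 2 O$ ($H{\left(O,f \right)} = 5 - \left(f + 2 O\right) = 5 - f - 2 O$)
$Z = -36$ ($Z = - 3 \left(4 - -8\right) = - 3 \left(4 + \left(5 + 5 - 2\right)\right) = - 3 \left(4 + 8\right) = \left(-3\right) 12 = -36$)
$J{\left(Y \right)} = - 36 Y$ ($J{\left(Y \right)} = Y \left(-36\right) = - 36 Y$)
$\left(-947 + 22\right) \left(J{\left(12 \right)} - 762\right) = \left(-947 + 22\right) \left(\left(-36\right) 12 - 762\right) = - 925 \left(-432 - 762\right) = \left(-925\right) \left(-1194\right) = 1104450$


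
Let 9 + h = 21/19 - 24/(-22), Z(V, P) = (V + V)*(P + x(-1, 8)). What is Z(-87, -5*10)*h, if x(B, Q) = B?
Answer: -12618828/209 ≈ -60377.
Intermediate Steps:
Z(V, P) = 2*V*(-1 + P) (Z(V, P) = (V + V)*(P - 1) = (2*V)*(-1 + P) = 2*V*(-1 + P))
h = -1422/209 (h = -9 + (21/19 - 24/(-22)) = -9 + (21*(1/19) - 24*(-1/22)) = -9 + (21/19 + 12/11) = -9 + 459/209 = -1422/209 ≈ -6.8038)
Z(-87, -5*10)*h = (2*(-87)*(-1 - 5*10))*(-1422/209) = (2*(-87)*(-1 - 50))*(-1422/209) = (2*(-87)*(-51))*(-1422/209) = 8874*(-1422/209) = -12618828/209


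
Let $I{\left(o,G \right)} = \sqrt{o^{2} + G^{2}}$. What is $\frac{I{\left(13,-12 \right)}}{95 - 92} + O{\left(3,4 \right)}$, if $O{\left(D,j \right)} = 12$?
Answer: $12 + \frac{\sqrt{313}}{3} \approx 17.897$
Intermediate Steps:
$I{\left(o,G \right)} = \sqrt{G^{2} + o^{2}}$
$\frac{I{\left(13,-12 \right)}}{95 - 92} + O{\left(3,4 \right)} = \frac{\sqrt{\left(-12\right)^{2} + 13^{2}}}{95 - 92} + 12 = \frac{\sqrt{144 + 169}}{3} + 12 = \sqrt{313} \cdot \frac{1}{3} + 12 = \frac{\sqrt{313}}{3} + 12 = 12 + \frac{\sqrt{313}}{3}$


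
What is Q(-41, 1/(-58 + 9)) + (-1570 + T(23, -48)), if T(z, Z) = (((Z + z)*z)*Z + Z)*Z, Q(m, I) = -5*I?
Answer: -64879229/49 ≈ -1.3241e+6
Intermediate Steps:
T(z, Z) = Z*(Z + Z*z*(Z + z)) (T(z, Z) = ((z*(Z + z))*Z + Z)*Z = (Z*z*(Z + z) + Z)*Z = (Z + Z*z*(Z + z))*Z = Z*(Z + Z*z*(Z + z)))
Q(-41, 1/(-58 + 9)) + (-1570 + T(23, -48)) = -5/(-58 + 9) + (-1570 + (-48)²*(1 + 23² - 48*23)) = -5/(-49) + (-1570 + 2304*(1 + 529 - 1104)) = -5*(-1/49) + (-1570 + 2304*(-574)) = 5/49 + (-1570 - 1322496) = 5/49 - 1324066 = -64879229/49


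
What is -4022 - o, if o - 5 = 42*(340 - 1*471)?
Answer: 1475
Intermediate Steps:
o = -5497 (o = 5 + 42*(340 - 1*471) = 5 + 42*(340 - 471) = 5 + 42*(-131) = 5 - 5502 = -5497)
-4022 - o = -4022 - 1*(-5497) = -4022 + 5497 = 1475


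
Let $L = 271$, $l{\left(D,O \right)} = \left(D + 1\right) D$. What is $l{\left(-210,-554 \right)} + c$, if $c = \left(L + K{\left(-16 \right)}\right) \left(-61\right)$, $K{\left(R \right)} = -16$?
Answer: $28335$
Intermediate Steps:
$l{\left(D,O \right)} = D \left(1 + D\right)$ ($l{\left(D,O \right)} = \left(1 + D\right) D = D \left(1 + D\right)$)
$c = -15555$ ($c = \left(271 - 16\right) \left(-61\right) = 255 \left(-61\right) = -15555$)
$l{\left(-210,-554 \right)} + c = - 210 \left(1 - 210\right) - 15555 = \left(-210\right) \left(-209\right) - 15555 = 43890 - 15555 = 28335$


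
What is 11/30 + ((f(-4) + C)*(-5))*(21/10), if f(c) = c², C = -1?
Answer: -2357/15 ≈ -157.13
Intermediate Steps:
11/30 + ((f(-4) + C)*(-5))*(21/10) = 11/30 + (((-4)² - 1)*(-5))*(21/10) = 11*(1/30) + ((16 - 1)*(-5))*(21*(⅒)) = 11/30 + (15*(-5))*(21/10) = 11/30 - 75*21/10 = 11/30 - 315/2 = -2357/15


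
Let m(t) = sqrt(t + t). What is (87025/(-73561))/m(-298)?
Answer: 87025*I*sqrt(149)/21921178 ≈ 0.048459*I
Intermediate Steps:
m(t) = sqrt(2)*sqrt(t) (m(t) = sqrt(2*t) = sqrt(2)*sqrt(t))
(87025/(-73561))/m(-298) = (87025/(-73561))/((sqrt(2)*sqrt(-298))) = (87025*(-1/73561))/((sqrt(2)*(I*sqrt(298)))) = -87025*(-I*sqrt(149)/298)/73561 = -(-87025)*I*sqrt(149)/21921178 = 87025*I*sqrt(149)/21921178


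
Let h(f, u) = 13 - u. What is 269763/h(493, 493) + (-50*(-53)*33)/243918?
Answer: -3653226413/6504480 ≈ -561.65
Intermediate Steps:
269763/h(493, 493) + (-50*(-53)*33)/243918 = 269763/(13 - 1*493) + (-50*(-53)*33)/243918 = 269763/(13 - 493) + (2650*33)*(1/243918) = 269763/(-480) + 87450*(1/243918) = 269763*(-1/480) + 14575/40653 = -89921/160 + 14575/40653 = -3653226413/6504480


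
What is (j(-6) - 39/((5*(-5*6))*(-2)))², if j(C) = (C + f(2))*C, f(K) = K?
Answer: 5697769/10000 ≈ 569.78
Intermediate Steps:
j(C) = C*(2 + C) (j(C) = (C + 2)*C = (2 + C)*C = C*(2 + C))
(j(-6) - 39/((5*(-5*6))*(-2)))² = (-6*(2 - 6) - 39/((5*(-5*6))*(-2)))² = (-6*(-4) - 39/((5*(-30))*(-2)))² = (24 - 39/((-150*(-2))))² = (24 - 39/300)² = (24 - 1*13/100)² = (24 - 13/100)² = (2387/100)² = 5697769/10000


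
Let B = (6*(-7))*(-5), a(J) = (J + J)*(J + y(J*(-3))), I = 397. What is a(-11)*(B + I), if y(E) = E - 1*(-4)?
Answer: -347204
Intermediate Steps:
y(E) = 4 + E (y(E) = E + 4 = 4 + E)
a(J) = 2*J*(4 - 2*J) (a(J) = (J + J)*(J + (4 + J*(-3))) = (2*J)*(J + (4 - 3*J)) = (2*J)*(4 - 2*J) = 2*J*(4 - 2*J))
B = 210 (B = -42*(-5) = 210)
a(-11)*(B + I) = (4*(-11)*(2 - 1*(-11)))*(210 + 397) = (4*(-11)*(2 + 11))*607 = (4*(-11)*13)*607 = -572*607 = -347204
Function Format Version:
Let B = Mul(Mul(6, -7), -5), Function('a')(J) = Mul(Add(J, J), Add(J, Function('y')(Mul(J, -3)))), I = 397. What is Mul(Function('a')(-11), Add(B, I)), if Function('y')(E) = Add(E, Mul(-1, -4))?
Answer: -347204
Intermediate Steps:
Function('y')(E) = Add(4, E) (Function('y')(E) = Add(E, 4) = Add(4, E))
Function('a')(J) = Mul(2, J, Add(4, Mul(-2, J))) (Function('a')(J) = Mul(Add(J, J), Add(J, Add(4, Mul(J, -3)))) = Mul(Mul(2, J), Add(J, Add(4, Mul(-3, J)))) = Mul(Mul(2, J), Add(4, Mul(-2, J))) = Mul(2, J, Add(4, Mul(-2, J))))
B = 210 (B = Mul(-42, -5) = 210)
Mul(Function('a')(-11), Add(B, I)) = Mul(Mul(4, -11, Add(2, Mul(-1, -11))), Add(210, 397)) = Mul(Mul(4, -11, Add(2, 11)), 607) = Mul(Mul(4, -11, 13), 607) = Mul(-572, 607) = -347204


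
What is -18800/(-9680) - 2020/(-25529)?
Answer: 6243735/3089009 ≈ 2.0213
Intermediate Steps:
-18800/(-9680) - 2020/(-25529) = -18800*(-1/9680) - 2020*(-1/25529) = 235/121 + 2020/25529 = 6243735/3089009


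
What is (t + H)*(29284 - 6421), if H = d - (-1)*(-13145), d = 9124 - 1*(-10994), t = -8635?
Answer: -37998306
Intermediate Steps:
d = 20118 (d = 9124 + 10994 = 20118)
H = 6973 (H = 20118 - (-1)*(-13145) = 20118 - 1*13145 = 20118 - 13145 = 6973)
(t + H)*(29284 - 6421) = (-8635 + 6973)*(29284 - 6421) = -1662*22863 = -37998306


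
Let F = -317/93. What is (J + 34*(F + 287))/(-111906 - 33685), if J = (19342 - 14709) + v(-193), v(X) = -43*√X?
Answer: -1327585/13539963 + 43*I*√193/145591 ≈ -0.098049 + 0.0041031*I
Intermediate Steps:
F = -317/93 (F = -317*1/93 = -317/93 ≈ -3.4086)
J = 4633 - 43*I*√193 (J = (19342 - 14709) - 43*I*√193 = 4633 - 43*I*√193 ≈ 4633.0 - 597.38*I)
(J + 34*(F + 287))/(-111906 - 33685) = ((4633 - 43*I*√193) + 34*(-317/93 + 287))/(-111906 - 33685) = ((4633 - 43*I*√193) + 34*(26374/93))/(-145591) = ((4633 - 43*I*√193) + 896716/93)*(-1/145591) = (1327585/93 - 43*I*√193)*(-1/145591) = -1327585/13539963 + 43*I*√193/145591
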